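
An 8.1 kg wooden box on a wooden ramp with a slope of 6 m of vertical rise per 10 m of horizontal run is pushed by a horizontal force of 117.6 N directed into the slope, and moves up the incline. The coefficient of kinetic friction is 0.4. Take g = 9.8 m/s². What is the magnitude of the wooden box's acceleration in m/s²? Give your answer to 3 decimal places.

1.058 m/s²

The horizontal push has components F cos 30.96° = 117.6 × 0.8575 = 100.842 N up the incline and F sin 30.96° = 117.6 × 0.5145 = 60.505 N pressing into the surface.
The normal force is therefore N = mg cos 30.96° + F sin 30.96° = 68.068 + 60.505 = 128.573 N, and kinetic friction down the slope is μN = 0.4 × 128.573 = 51.429 N.
Along the incline: F cos 30.96° − mg sin 30.96° − μN = ma, so 100.842 − 40.841 − 51.429 = 8.1 a, giving a = 1.0583 m/s².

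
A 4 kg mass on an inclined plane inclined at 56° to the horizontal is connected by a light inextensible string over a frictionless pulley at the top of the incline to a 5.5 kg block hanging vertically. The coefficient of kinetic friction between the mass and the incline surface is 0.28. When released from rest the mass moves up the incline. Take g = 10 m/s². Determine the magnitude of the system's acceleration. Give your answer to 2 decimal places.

1.64 m/s²

For the mass on the incline: the weight component along the slope is m₁g sin 56° = 4 × 10 × 0.8290 = 33.160 N and the normal force is N = m₁g cos 56° = 22.368 N.
Kinetic friction opposes the mass's motion up the incline: f = μN = 0.28 × 22.368 = 6.263 N acting down the slope.
Newton's second law for the mass (up-slope positive): T − 33.160 − 6.263 = 4 a. For the hanging block (downward positive): 5.5 × 10 − T = 5.5 a.
Adding the two equations eliminates T: 15.577 = 9.5 a, so a = 1.6397 m/s².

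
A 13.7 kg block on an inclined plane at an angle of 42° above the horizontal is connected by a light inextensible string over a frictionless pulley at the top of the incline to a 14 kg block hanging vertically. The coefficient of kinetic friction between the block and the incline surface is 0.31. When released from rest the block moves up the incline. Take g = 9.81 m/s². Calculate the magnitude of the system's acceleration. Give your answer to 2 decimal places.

0.59 m/s²

For the block on the incline: the weight component along the slope is m₁g sin 42° = 13.7 × 9.81 × 0.6691 = 89.925 N and the normal force is N = m₁g cos 42° = 99.876 N.
Kinetic friction opposes the block's motion up the incline: f = μN = 0.31 × 99.876 = 30.962 N acting down the slope.
Newton's second law for the block (up-slope positive): T − 89.925 − 30.962 = 13.7 a. For the hanging block (downward positive): 14 × 9.81 − T = 14 a.
Adding the two equations eliminates T: 16.453 = 27.7 a, so a = 0.5940 m/s².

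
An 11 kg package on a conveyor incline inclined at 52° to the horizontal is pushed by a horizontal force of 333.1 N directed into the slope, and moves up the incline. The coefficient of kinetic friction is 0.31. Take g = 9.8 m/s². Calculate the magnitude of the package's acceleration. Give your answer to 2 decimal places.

The horizontal push has components F cos 52° = 333.1 × 0.6157 = 205.090 N up the incline and F sin 52° = 333.1 × 0.7880 = 262.483 N pressing into the surface.
The normal force is therefore N = mg cos 52° + F sin 52° = 66.372 + 262.483 = 328.855 N, and kinetic friction down the slope is μN = 0.31 × 328.855 = 101.945 N.
Along the incline: F cos 52° − mg sin 52° − μN = ma, so 205.090 − 84.946 − 101.945 = 11 a, giving a = 1.6545 m/s².

1.65 m/s²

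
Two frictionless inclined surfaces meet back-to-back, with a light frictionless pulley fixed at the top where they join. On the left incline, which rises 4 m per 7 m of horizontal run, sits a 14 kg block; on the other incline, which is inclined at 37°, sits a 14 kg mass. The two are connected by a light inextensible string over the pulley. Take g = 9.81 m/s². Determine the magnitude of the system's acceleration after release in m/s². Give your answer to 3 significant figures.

0.518 m/s²

Resolve each weight along its own incline: the 14 kg mass has component 14 × 9.81 × sin 29.74° = 68.140 N down its slope, and the 14 kg mass has 14 × 9.81 × sin 37° = 82.653 N down its slope.
The 14 kg side's 82.653 N exceeds the other side's 68.140 N, so that mass slides down and the 14 kg mass slides up. Taking that direction as positive, Newton's second law for the whole system gives 82.653 − 68.140 = (14 + 14) a, so a = 14.513 / 28 = 0.5183 m/s².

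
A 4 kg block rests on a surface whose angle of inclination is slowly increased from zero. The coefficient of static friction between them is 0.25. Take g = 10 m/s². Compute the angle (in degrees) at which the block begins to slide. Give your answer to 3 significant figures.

At the threshold of sliding, static friction is at its maximum μ_s N and exactly balances the weight component along the incline: mg sin θ = μ_s mg cos θ.
Hence tan θ = μ_s = 0.25, so θ = arctan(0.25) = 14.0362°.

14.0°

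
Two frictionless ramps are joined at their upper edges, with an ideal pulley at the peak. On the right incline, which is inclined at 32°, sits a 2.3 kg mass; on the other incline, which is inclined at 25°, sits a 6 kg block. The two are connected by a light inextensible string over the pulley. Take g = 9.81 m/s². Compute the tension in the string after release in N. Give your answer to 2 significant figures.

16 N

Resolve each weight along its own incline: the 2.3 kg mass has component 2.3 × 9.81 × sin 32° = 11.957 N down its slope, and the 6 kg mass has 6 × 9.81 × sin 25° = 24.875 N down its slope.
The 6 kg side's 24.875 N exceeds the other side's 11.957 N, so that mass slides down and the 2.3 kg mass slides up. Taking that direction as positive, Newton's second law for the whole system gives 24.875 − 11.957 = (2.3 + 6) a, so a = 12.918 / 8.3 = 1.5564 m/s².
For the 2.3 kg mass (up-slope positive): T − 11.957 = 2.3 × 1.5564, so T = 15.537 N.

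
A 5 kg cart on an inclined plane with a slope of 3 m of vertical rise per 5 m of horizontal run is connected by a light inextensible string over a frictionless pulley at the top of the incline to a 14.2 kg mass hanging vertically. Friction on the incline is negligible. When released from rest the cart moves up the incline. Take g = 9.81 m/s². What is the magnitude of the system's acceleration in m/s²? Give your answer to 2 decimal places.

For the cart on the incline: the weight component along the slope is m₁g sin 30.96° = 5 × 9.81 × 0.5145 = 25.236 N and the normal force is N = m₁g cos 30.96° = 42.060 N.
Newton's second law for the cart (up-slope positive): T − 25.236 = 5 a. For the hanging mass (downward positive): 14.2 × 9.81 − T = 14.2 a.
Adding the two equations eliminates T: 114.066 = 19.2 a, so a = 5.9409 m/s².

5.94 m/s²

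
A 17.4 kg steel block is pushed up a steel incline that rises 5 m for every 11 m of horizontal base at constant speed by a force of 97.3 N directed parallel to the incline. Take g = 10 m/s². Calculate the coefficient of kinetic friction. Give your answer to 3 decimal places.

At constant speed ΣF = 0 along the incline. The applied 97.3 N acts up the slope; the weight component mg sin 24.44° = 72.002 N and kinetic friction μN both act down the slope.
So 97.3 = 72.002 + μ × 158.404, giving μ = (97.3 − 72.002) / 158.404 = 0.1597.

0.160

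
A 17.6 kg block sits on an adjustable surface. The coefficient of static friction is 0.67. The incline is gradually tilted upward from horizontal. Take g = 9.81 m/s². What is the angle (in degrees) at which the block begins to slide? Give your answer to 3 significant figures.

33.8°

At the threshold of sliding, static friction is at its maximum μ_s N and exactly balances the weight component along the incline: mg sin θ = μ_s mg cos θ.
Hence tan θ = μ_s = 0.67, so θ = arctan(0.67) = 33.8221°.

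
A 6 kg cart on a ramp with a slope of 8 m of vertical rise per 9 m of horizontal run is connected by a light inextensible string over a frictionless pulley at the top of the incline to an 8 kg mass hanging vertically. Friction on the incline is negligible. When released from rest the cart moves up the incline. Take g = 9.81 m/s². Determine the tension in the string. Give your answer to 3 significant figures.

For the cart on the incline: the weight component along the slope is m₁g sin 41.63° = 6 × 9.81 × 0.6644 = 39.107 N and the normal force is N = m₁g cos 41.63° = 43.993 N.
Newton's second law for the cart (up-slope positive): T − 39.107 = 6 a. For the hanging mass (downward positive): 8 × 9.81 − T = 8 a.
Adding the two equations eliminates T: 39.373 = 14 a, so a = 2.8124 m/s².
Then from the hanging mass's equation, T = 8 × (9.81 − 2.8124) = 55.981 N.

56.0 N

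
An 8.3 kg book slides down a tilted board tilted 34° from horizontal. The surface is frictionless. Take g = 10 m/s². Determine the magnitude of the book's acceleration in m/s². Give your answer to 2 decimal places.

5.59 m/s²

Resolving the weight along the incline: the component pulling the book down the slope is mg sin 34° = 8.3 × 10 × 0.5592 = 46.414 N, and the normal force is N = mg cos 34° = 8.3 × 10 × 0.8290 = 68.807 N.
With no friction the net force along the incline is 46.414 N, so a = g sin 34° = 46.414 / 8.3 = 5.5920 m/s².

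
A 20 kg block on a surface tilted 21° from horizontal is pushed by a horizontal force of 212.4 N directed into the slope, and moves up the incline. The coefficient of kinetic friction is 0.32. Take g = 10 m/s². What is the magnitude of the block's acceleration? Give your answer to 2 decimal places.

The horizontal push has components F cos 21° = 212.4 × 0.9336 = 198.297 N up the incline and F sin 21° = 212.4 × 0.3584 = 76.124 N pressing into the surface.
The normal force is therefore N = mg cos 21° + F sin 21° = 186.720 + 76.124 = 262.844 N, and kinetic friction down the slope is μN = 0.32 × 262.844 = 84.110 N.
Along the incline: F cos 21° − mg sin 21° − μN = ma, so 198.297 − 71.680 − 84.110 = 20 a, giving a = 2.1253 m/s².

2.13 m/s²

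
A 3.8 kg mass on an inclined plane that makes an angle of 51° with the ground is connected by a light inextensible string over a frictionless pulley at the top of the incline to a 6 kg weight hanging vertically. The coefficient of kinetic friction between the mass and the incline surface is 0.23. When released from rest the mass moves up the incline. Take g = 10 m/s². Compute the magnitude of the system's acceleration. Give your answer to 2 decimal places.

2.55 m/s²

For the mass on the incline: the weight component along the slope is m₁g sin 51° = 3.8 × 10 × 0.7771 = 29.530 N and the normal force is N = m₁g cos 51° = 23.914 N.
Kinetic friction opposes the mass's motion up the incline: f = μN = 0.23 × 23.914 = 5.500 N acting down the slope.
Newton's second law for the mass (up-slope positive): T − 29.530 − 5.500 = 3.8 a. For the hanging weight (downward positive): 6 × 10 − T = 6 a.
Adding the two equations eliminates T: 24.970 = 9.8 a, so a = 2.5480 m/s².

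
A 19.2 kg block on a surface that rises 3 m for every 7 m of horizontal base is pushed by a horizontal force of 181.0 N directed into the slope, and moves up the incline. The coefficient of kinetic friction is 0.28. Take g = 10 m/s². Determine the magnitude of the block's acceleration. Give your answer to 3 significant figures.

The horizontal push has components F cos 23.20° = 181.0 × 0.9191 = 166.357 N up the incline and F sin 23.20° = 181.0 × 0.3939 = 71.296 N pressing into the surface.
The normal force is therefore N = mg cos 23.20° + F sin 23.20° = 176.467 + 71.296 = 247.763 N, and kinetic friction down the slope is μN = 0.28 × 247.763 = 69.374 N.
Along the incline: F cos 23.20° − mg sin 23.20° − μN = ma, so 166.357 − 75.629 − 69.374 = 19.2 a, giving a = 1.1122 m/s².

1.11 m/s²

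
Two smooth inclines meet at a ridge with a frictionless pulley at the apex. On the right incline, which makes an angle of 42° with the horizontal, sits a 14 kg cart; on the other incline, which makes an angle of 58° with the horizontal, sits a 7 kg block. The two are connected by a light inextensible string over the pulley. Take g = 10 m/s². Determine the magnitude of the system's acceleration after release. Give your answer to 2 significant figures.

1.6 m/s²

Resolve each weight along its own incline: the 14 kg mass has component 14 × 10 × sin 42° = 93.678 N down its slope, and the 7 kg mass has 7 × 10 × sin 58° = 59.363 N down its slope.
The 14 kg side's 93.678 N exceeds the other side's 59.363 N, so that mass slides down and the 7 kg mass slides up. Taking that direction as positive, Newton's second law for the whole system gives 93.678 − 59.363 = (14 + 7) a, so a = 34.315 / 21 = 1.6340 m/s².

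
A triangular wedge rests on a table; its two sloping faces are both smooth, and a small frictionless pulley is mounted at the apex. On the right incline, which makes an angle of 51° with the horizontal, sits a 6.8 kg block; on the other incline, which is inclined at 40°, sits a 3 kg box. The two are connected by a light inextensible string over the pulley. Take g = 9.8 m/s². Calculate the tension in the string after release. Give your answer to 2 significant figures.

Resolve each weight along its own incline: the 6.8 kg mass has component 6.8 × 9.8 × sin 51° = 51.789 N down its slope, and the 3 kg mass has 3 × 9.8 × sin 40° = 18.898 N down its slope.
The 6.8 kg side's 51.789 N exceeds the other side's 18.898 N, so that mass slides down and the 3 kg mass slides up. Taking that direction as positive, Newton's second law for the whole system gives 51.789 − 18.898 = (6.8 + 3) a, so a = 32.891 / 9.8 = 3.3562 m/s².
For the 3 kg mass (up-slope positive): T − 18.898 = 3 × 3.3562, so T = 28.967 N.

29 N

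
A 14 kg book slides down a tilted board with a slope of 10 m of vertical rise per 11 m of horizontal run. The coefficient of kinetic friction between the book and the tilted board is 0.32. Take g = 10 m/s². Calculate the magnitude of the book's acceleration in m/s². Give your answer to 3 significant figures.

4.36 m/s²

Resolving the weight along the incline: the component pulling the book down the slope is mg sin 42.27° = 14 × 10 × 0.6727 = 94.178 N, and the normal force is N = mg cos 42.27° = 14 × 10 × 0.7399 = 103.586 N.
Kinetic friction acts up the slope with magnitude f = μN = 0.32 × 103.586 = 33.148 N.
Net force along the incline is 94.178 − 33.148 = 61.030 N, so a = 61.030 / 14 = 4.3593 m/s².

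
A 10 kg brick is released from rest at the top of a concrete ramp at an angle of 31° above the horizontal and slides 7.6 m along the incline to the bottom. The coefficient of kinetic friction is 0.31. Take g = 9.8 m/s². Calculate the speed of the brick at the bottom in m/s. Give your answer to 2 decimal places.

The weight component along the incline is mg sin 31° = 50.474 N and the normal force is N = mg cos 31° = 84.002 N.
Friction up the slope is f = μN = 0.31 × 84.002 = 26.041 N, so the net downslope force is 50.474 − 26.041 = 24.433 N and a = 24.433 / 10 = 2.4433 m/s².
Starting from rest over a distance of 7.6 m, v² = 2aL = 2 × 2.4433 × 7.6 = 37.1382, so v = 6.0941 m/s.

6.09 m/s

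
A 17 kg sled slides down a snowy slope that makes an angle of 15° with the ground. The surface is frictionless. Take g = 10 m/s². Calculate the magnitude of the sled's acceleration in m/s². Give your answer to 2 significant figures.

Resolving the weight along the incline: the component pulling the sled down the slope is mg sin 15° = 17 × 10 × 0.2588 = 43.996 N, and the normal force is N = mg cos 15° = 17 × 10 × 0.9659 = 164.203 N.
With no friction the net force along the incline is 43.996 N, so a = g sin 15° = 43.996 / 17 = 2.5880 m/s².

2.6 m/s²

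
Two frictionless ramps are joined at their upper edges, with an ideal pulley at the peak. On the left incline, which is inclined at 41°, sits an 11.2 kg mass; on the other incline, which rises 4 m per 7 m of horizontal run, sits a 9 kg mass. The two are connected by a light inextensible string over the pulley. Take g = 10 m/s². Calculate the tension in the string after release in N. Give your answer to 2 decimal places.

57.50 N

Resolve each weight along its own incline: the 11.2 kg mass has component 11.2 × 10 × sin 41° = 73.479 N down its slope, and the 9 kg mass has 9 × 10 × sin 29.74° = 44.653 N down its slope.
The 11.2 kg side's 73.479 N exceeds the other side's 44.653 N, so that mass slides down and the 9 kg mass slides up. Taking that direction as positive, Newton's second law for the whole system gives 73.479 − 44.653 = (11.2 + 9) a, so a = 28.826 / 20.2 = 1.4270 m/s².
For the 9 kg mass (up-slope positive): T − 44.653 = 9 × 1.4270, so T = 57.496 N.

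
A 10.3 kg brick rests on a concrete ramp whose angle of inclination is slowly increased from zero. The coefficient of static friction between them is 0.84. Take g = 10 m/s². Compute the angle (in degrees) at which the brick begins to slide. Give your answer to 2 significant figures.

At the threshold of sliding, static friction is at its maximum μ_s N and exactly balances the weight component along the incline: mg sin θ = μ_s mg cos θ.
Hence tan θ = μ_s = 0.84, so θ = arctan(0.84) = 40.0303°.

40°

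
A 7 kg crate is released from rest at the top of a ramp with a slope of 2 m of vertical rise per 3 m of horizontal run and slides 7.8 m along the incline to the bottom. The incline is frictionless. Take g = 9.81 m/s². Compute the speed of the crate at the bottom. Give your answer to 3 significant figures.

9.21 m/s

The weight component along the incline is mg sin 33.69° = 38.091 N and the normal force is N = mg cos 33.69° = 57.137 N.
With no friction, a = g sin 33.69° = 5.4416 m/s².
Starting from rest over a distance of 7.8 m, v² = 2aL = 2 × 5.4416 × 7.8 = 84.8890, so v = 9.2135 m/s.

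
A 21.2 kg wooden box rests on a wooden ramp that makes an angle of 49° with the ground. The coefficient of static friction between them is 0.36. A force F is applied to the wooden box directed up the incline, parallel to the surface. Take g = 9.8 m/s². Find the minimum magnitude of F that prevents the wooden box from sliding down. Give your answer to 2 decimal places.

The normal force is N = mg cos 49° = 136.303 N. With F at its minimum the wooden box is on the verge of sliding down, so static friction is at its maximum μ_s N = 0.36 × 136.303 = 49.069 N and acts up the slope.
Equilibrium along the incline: F + μ_s N = mg sin 49°, so F = 156.798 − 49.069 = 107.729 N.

107.73 N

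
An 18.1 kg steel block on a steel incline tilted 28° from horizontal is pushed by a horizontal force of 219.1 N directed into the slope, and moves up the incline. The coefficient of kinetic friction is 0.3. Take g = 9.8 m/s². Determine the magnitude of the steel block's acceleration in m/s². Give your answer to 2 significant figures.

1.8 m/s²

The horizontal push has components F cos 28° = 219.1 × 0.8829 = 193.443 N up the incline and F sin 28° = 219.1 × 0.4695 = 102.867 N pressing into the surface.
The normal force is therefore N = mg cos 28° + F sin 28° = 156.609 + 102.867 = 259.476 N, and kinetic friction down the slope is μN = 0.3 × 259.476 = 77.843 N.
Along the incline: F cos 28° − mg sin 28° − μN = ma, so 193.443 − 83.280 − 77.843 = 18.1 a, giving a = 1.7856 m/s².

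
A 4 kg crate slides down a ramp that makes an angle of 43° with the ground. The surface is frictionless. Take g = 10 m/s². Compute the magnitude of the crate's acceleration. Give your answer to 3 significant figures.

6.82 m/s²

Resolving the weight along the incline: the component pulling the crate down the slope is mg sin 43° = 4 × 10 × 0.6820 = 27.280 N, and the normal force is N = mg cos 43° = 4 × 10 × 0.7314 = 29.256 N.
With no friction the net force along the incline is 27.280 N, so a = g sin 43° = 27.280 / 4 = 6.8200 m/s².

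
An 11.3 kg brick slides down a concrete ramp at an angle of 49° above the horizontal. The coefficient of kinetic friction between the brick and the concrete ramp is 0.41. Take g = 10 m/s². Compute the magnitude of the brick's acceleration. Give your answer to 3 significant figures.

4.86 m/s²

Resolving the weight along the incline: the component pulling the brick down the slope is mg sin 49° = 11.3 × 10 × 0.7547 = 85.281 N, and the normal force is N = mg cos 49° = 11.3 × 10 × 0.6561 = 74.139 N.
Kinetic friction acts up the slope with magnitude f = μN = 0.41 × 74.139 = 30.397 N.
Net force along the incline is 85.281 − 30.397 = 54.884 N, so a = 54.884 / 11.3 = 4.8570 m/s².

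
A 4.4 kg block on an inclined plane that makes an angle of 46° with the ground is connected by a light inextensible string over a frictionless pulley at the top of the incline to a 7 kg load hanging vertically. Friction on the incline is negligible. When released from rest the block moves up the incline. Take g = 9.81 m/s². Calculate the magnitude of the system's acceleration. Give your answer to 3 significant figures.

For the block on the incline: the weight component along the slope is m₁g sin 46° = 4.4 × 9.81 × 0.7193 = 31.048 N and the normal force is N = m₁g cos 46° = 29.984 N.
Newton's second law for the block (up-slope positive): T − 31.048 = 4.4 a. For the hanging load (downward positive): 7 × 9.81 − T = 7 a.
Adding the two equations eliminates T: 37.622 = 11.4 a, so a = 3.3002 m/s².

3.30 m/s²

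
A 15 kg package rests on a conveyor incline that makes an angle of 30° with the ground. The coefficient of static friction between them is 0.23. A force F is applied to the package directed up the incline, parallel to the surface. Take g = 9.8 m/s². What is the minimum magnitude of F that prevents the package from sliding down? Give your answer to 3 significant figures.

44.2 N

The normal force is N = mg cos 30° = 127.306 N. With F at its minimum the package is on the verge of sliding down, so static friction is at its maximum μ_s N = 0.23 × 127.306 = 29.280 N and acts up the slope.
Equilibrium along the incline: F + μ_s N = mg sin 30°, so F = 73.500 − 29.280 = 44.220 N.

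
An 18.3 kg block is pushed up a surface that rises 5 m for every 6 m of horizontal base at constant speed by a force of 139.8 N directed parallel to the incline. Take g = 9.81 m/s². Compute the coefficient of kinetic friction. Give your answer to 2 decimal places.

At constant speed ΣF = 0 along the incline. The applied 139.8 N acts up the slope; the weight component mg sin 39.81° = 114.928 N and kinetic friction μN both act down the slope.
So 139.8 = 114.928 + μ × 137.913, giving μ = (139.8 − 114.928) / 137.913 = 0.1803.

0.18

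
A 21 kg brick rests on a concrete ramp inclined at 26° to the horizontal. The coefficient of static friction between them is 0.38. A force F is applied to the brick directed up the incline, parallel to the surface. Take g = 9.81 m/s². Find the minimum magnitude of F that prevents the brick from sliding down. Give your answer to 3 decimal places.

The normal force is N = mg cos 26° = 185.161 N. With F at its minimum the brick is on the verge of sliding down, so static friction is at its maximum μ_s N = 0.38 × 185.161 = 70.361 N and acts up the slope.
Equilibrium along the incline: F + μ_s N = mg sin 26°, so F = 90.309 − 70.361 = 19.948 N.

19.948 N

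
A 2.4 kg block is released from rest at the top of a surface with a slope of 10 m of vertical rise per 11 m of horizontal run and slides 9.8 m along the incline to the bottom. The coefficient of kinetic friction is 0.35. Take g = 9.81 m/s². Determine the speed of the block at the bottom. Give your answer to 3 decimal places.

The weight component along the incline is mg sin 42.27° = 15.837 N and the normal force is N = mg cos 42.27° = 17.421 N.
Friction up the slope is f = μN = 0.35 × 17.421 = 6.097 N, so the net downslope force is 15.837 − 6.097 = 9.740 N and a = 9.740 / 2.4 = 4.0583 m/s².
Starting from rest over a distance of 9.8 m, v² = 2aL = 2 × 4.0583 × 9.8 = 79.5427, so v = 8.9187 m/s.

8.919 m/s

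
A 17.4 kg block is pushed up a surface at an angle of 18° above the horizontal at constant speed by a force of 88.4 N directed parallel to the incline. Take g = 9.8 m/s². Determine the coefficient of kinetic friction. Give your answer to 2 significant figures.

At constant speed ΣF = 0 along the incline. The applied 88.4 N acts up the slope; the weight component mg sin 18° = 52.694 N and kinetic friction μN both act down the slope.
So 88.4 = 52.694 + μ × 162.174, giving μ = (88.4 − 52.694) / 162.174 = 0.2202.

0.22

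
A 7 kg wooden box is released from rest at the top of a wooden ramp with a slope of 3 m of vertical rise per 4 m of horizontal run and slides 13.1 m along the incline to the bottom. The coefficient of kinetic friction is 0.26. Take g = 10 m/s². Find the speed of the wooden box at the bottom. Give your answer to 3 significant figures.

The weight component along the incline is mg sin 36.87° = 42.000 N and the normal force is N = mg cos 36.87° = 56.000 N.
Friction up the slope is f = μN = 0.26 × 56.000 = 14.560 N, so the net downslope force is 42.000 − 14.560 = 27.440 N and a = 27.440 / 7 = 3.9200 m/s².
Starting from rest over a distance of 13.1 m, v² = 2aL = 2 × 3.9200 × 13.1 = 102.7040, so v = 10.1343 m/s.

10.1 m/s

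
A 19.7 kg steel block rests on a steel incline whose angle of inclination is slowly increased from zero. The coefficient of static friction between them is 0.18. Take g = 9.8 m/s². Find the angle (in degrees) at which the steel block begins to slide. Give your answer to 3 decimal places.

At the threshold of sliding, static friction is at its maximum μ_s N and exactly balances the weight component along the incline: mg sin θ = μ_s mg cos θ.
Hence tan θ = μ_s = 0.18, so θ = arctan(0.18) = 10.2040°.

10.204°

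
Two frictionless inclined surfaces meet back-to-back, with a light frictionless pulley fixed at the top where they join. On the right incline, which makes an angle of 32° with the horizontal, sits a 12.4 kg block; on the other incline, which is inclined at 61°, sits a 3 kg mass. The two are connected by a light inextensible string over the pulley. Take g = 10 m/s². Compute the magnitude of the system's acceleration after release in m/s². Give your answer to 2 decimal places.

2.56 m/s²

Resolve each weight along its own incline: the 12.4 kg mass has component 12.4 × 10 × sin 32° = 65.710 N down its slope, and the 3 kg mass has 3 × 10 × sin 61° = 26.239 N down its slope.
The 12.4 kg side's 65.710 N exceeds the other side's 26.239 N, so that mass slides down and the 3 kg mass slides up. Taking that direction as positive, Newton's second law for the whole system gives 65.710 − 26.239 = (12.4 + 3) a, so a = 39.471 / 15.4 = 2.5631 m/s².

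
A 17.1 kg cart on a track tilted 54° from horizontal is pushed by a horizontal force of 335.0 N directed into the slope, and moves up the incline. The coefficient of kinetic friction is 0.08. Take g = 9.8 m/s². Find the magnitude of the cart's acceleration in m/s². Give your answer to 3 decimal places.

1.858 m/s²

The horizontal push has components F cos 54° = 335.0 × 0.5878 = 196.913 N up the incline and F sin 54° = 335.0 × 0.8090 = 271.015 N pressing into the surface.
The normal force is therefore N = mg cos 54° + F sin 54° = 98.504 + 271.015 = 369.519 N, and kinetic friction down the slope is μN = 0.08 × 369.519 = 29.562 N.
Along the incline: F cos 54° − mg sin 54° − μN = ma, so 196.913 − 135.572 − 29.562 = 17.1 a, giving a = 1.8584 m/s².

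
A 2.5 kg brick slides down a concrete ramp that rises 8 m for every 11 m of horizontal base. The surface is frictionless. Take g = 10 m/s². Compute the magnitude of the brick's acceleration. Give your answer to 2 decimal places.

5.88 m/s²

Resolving the weight along the incline: the component pulling the brick down the slope is mg sin 36.03° = 2.5 × 10 × 0.5882 = 14.705 N, and the normal force is N = mg cos 36.03° = 2.5 × 10 × 0.8087 = 20.218 N.
With no friction the net force along the incline is 14.705 N, so a = g sin 36.03° = 14.705 / 2.5 = 5.8820 m/s².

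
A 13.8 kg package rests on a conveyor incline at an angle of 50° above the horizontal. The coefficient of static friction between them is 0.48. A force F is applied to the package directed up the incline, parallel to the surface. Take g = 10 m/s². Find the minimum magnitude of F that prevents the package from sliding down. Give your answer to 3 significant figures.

63.1 N

The normal force is N = mg cos 50° = 88.705 N. With F at its minimum the package is on the verge of sliding down, so static friction is at its maximum μ_s N = 0.48 × 88.705 = 42.578 N and acts up the slope.
Equilibrium along the incline: F + μ_s N = mg sin 50°, so F = 105.714 − 42.578 = 63.136 N.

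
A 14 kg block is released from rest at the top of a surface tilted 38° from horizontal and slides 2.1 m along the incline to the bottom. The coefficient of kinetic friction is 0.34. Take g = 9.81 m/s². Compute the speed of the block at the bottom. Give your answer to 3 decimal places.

The weight component along the incline is mg sin 38° = 84.555 N and the normal force is N = mg cos 38° = 108.225 N.
Friction up the slope is f = μN = 0.34 × 108.225 = 36.797 N, so the net downslope force is 84.555 − 36.797 = 47.758 N and a = 47.758 / 14 = 3.4113 m/s².
Starting from rest over a distance of 2.1 m, v² = 2aL = 2 × 3.4113 × 2.1 = 14.3275, so v = 3.7852 m/s.

3.785 m/s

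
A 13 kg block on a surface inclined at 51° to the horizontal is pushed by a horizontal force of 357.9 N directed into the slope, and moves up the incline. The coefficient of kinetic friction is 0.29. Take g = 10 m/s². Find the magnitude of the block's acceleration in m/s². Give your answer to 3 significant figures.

1.52 m/s²

The horizontal push has components F cos 51° = 357.9 × 0.6293 = 225.226 N up the incline and F sin 51° = 357.9 × 0.7771 = 278.124 N pressing into the surface.
The normal force is therefore N = mg cos 51° + F sin 51° = 81.809 + 278.124 = 359.933 N, and kinetic friction down the slope is μN = 0.29 × 359.933 = 104.381 N.
Along the incline: F cos 51° − mg sin 51° − μN = ma, so 225.226 − 101.023 − 104.381 = 13 a, giving a = 1.5248 m/s².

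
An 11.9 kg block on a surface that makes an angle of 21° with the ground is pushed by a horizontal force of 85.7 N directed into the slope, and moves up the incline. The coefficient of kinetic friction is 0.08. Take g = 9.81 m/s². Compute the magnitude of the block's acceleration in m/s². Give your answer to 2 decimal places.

2.27 m/s²

The horizontal push has components F cos 21° = 85.7 × 0.9336 = 80.010 N up the incline and F sin 21° = 85.7 × 0.3584 = 30.715 N pressing into the surface.
The normal force is therefore N = mg cos 21° + F sin 21° = 108.988 + 30.715 = 139.703 N, and kinetic friction down the slope is μN = 0.08 × 139.703 = 11.176 N.
Along the incline: F cos 21° − mg sin 21° − μN = ma, so 80.010 − 41.839 − 11.176 = 11.9 a, giving a = 2.2685 m/s².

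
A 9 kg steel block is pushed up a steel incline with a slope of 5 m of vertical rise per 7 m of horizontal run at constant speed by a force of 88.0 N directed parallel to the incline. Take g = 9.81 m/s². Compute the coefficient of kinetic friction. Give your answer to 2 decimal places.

0.51

At constant speed ΣF = 0 along the incline. The applied 88.0 N acts up the slope; the weight component mg sin 35.54° = 51.318 N and kinetic friction μN both act down the slope.
So 88.0 = 51.318 + μ × 71.845, giving μ = (88.0 − 51.318) / 71.845 = 0.5106.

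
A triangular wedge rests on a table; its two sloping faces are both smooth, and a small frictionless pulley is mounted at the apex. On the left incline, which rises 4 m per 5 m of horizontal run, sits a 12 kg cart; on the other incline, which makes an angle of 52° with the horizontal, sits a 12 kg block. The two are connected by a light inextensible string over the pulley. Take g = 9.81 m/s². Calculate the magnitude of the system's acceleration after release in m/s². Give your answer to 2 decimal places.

Resolve each weight along its own incline: the 12 kg mass has component 12 × 9.81 × sin 38.66° = 73.539 N down its slope, and the 12 kg mass has 12 × 9.81 × sin 52° = 92.765 N down its slope.
The 12 kg side's 92.765 N exceeds the other side's 73.539 N, so that mass slides down and the 12 kg mass slides up. Taking that direction as positive, Newton's second law for the whole system gives 92.765 − 73.539 = (12 + 12) a, so a = 19.226 / 24 = 0.8011 m/s².

0.80 m/s²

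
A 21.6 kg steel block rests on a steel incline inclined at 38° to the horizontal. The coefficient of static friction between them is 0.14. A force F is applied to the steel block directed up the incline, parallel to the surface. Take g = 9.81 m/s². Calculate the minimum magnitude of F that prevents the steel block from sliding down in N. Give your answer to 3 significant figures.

The normal force is N = mg cos 38° = 166.976 N. With F at its minimum the steel block is on the verge of sliding down, so static friction is at its maximum μ_s N = 0.14 × 166.976 = 23.377 N and acts up the slope.
Equilibrium along the incline: F + μ_s N = mg sin 38°, so F = 130.456 − 23.377 = 107.079 N.

107 N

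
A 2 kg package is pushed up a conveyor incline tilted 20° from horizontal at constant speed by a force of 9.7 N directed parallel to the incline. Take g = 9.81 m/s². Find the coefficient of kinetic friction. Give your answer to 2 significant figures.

At constant speed ΣF = 0 along the incline. The applied 9.7 N acts up the slope; the weight component mg sin 20° = 6.710 N and kinetic friction μN both act down the slope.
So 9.7 = 6.710 + μ × 18.437, giving μ = (9.7 − 6.710) / 18.437 = 0.1622.

0.16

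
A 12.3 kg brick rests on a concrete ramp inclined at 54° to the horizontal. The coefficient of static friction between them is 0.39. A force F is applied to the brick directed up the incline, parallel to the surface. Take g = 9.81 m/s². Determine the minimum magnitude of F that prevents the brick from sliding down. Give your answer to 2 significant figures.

The normal force is N = mg cos 54° = 70.924 N. With F at its minimum the brick is on the verge of sliding down, so static friction is at its maximum μ_s N = 0.39 × 70.924 = 27.660 N and acts up the slope.
Equilibrium along the incline: F + μ_s N = mg sin 54°, so F = 97.618 − 27.660 = 69.958 N.

70 N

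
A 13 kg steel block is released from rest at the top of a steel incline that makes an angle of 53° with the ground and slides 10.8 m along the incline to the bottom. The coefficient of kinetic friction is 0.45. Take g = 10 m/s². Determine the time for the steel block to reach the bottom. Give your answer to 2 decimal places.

The weight component along the incline is mg sin 53° = 103.823 N and the normal force is N = mg cos 53° = 78.236 N.
Friction up the slope is f = μN = 0.45 × 78.236 = 35.206 N, so the net downslope force is 103.823 − 35.206 = 68.617 N and a = 68.617 / 13 = 5.2782 m/s².
Starting from rest, L = ½at², so t = √(2L/a) = √(2 × 10.8 / 5.2782) = 2.0229 s.

2.02 s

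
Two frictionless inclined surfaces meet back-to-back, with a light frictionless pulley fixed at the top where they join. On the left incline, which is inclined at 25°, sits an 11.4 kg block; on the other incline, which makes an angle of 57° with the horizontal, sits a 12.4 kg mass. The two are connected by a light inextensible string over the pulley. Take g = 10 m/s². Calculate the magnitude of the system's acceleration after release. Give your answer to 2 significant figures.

Resolve each weight along its own incline: the 11.4 kg mass has component 11.4 × 10 × sin 25° = 48.178 N down its slope, and the 12.4 kg mass has 12.4 × 10 × sin 57° = 103.995 N down its slope.
The 12.4 kg side's 103.995 N exceeds the other side's 48.178 N, so that mass slides down and the 11.4 kg mass slides up. Taking that direction as positive, Newton's second law for the whole system gives 103.995 − 48.178 = (11.4 + 12.4) a, so a = 55.817 / 23.8 = 2.3453 m/s².

2.3 m/s²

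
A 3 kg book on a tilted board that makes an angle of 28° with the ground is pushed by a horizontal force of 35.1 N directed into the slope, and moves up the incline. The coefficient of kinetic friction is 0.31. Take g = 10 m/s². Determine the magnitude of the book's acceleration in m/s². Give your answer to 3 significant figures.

The horizontal push has components F cos 28° = 35.1 × 0.8829 = 30.990 N up the incline and F sin 28° = 35.1 × 0.4695 = 16.479 N pressing into the surface.
The normal force is therefore N = mg cos 28° + F sin 28° = 26.487 + 16.479 = 42.966 N, and kinetic friction down the slope is μN = 0.31 × 42.966 = 13.319 N.
Along the incline: F cos 28° − mg sin 28° − μN = ma, so 30.990 − 14.085 − 13.319 = 3 a, giving a = 1.1953 m/s².

1.20 m/s²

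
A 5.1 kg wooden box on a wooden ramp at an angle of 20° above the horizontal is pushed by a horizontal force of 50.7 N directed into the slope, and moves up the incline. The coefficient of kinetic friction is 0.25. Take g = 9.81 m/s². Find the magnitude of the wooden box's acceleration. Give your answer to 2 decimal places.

2.83 m/s²

The horizontal push has components F cos 20° = 50.7 × 0.9397 = 47.643 N up the incline and F sin 20° = 50.7 × 0.3420 = 17.339 N pressing into the surface.
The normal force is therefore N = mg cos 20° + F sin 20° = 47.014 + 17.339 = 64.353 N, and kinetic friction down the slope is μN = 0.25 × 64.353 = 16.088 N.
Along the incline: F cos 20° − mg sin 20° − μN = ma, so 47.643 − 17.111 − 16.088 = 5.1 a, giving a = 2.8322 m/s².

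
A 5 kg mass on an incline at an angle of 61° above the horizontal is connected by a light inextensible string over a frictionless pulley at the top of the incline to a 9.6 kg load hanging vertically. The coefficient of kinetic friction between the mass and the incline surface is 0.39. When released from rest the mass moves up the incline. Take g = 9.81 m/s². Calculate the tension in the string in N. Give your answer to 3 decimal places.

66.558 N

For the mass on the incline: the weight component along the slope is m₁g sin 61° = 5 × 9.81 × 0.8746 = 42.899 N and the normal force is N = m₁g cos 61° = 23.780 N.
Kinetic friction opposes the mass's motion up the incline: f = μN = 0.39 × 23.780 = 9.274 N acting down the slope.
Newton's second law for the mass (up-slope positive): T − 42.899 − 9.274 = 5 a. For the hanging load (downward positive): 9.6 × 9.81 − T = 9.6 a.
Adding the two equations eliminates T: 42.003 = 14.6 a, so a = 2.8769 m/s².
Then from the hanging load's equation, T = 9.6 × (9.81 − 2.8769) = 66.558 N.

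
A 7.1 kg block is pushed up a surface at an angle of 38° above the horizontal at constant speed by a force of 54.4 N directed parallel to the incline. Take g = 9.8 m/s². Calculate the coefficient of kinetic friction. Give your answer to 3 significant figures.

0.211

At constant speed ΣF = 0 along the incline. The applied 54.4 N acts up the slope; the weight component mg sin 38° = 42.838 N and kinetic friction μN both act down the slope.
So 54.4 = 42.838 + μ × 54.830, giving μ = (54.4 − 42.838) / 54.830 = 0.2109.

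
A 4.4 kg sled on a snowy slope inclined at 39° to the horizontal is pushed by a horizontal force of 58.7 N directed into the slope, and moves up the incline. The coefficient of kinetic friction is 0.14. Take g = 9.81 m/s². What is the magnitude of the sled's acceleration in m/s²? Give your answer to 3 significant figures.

The horizontal push has components F cos 39° = 58.7 × 0.7771 = 45.616 N up the incline and F sin 39° = 58.7 × 0.6293 = 36.940 N pressing into the surface.
The normal force is therefore N = mg cos 39° + F sin 39° = 33.543 + 36.940 = 70.483 N, and kinetic friction down the slope is μN = 0.14 × 70.483 = 9.868 N.
Along the incline: F cos 39° − mg sin 39° − μN = ma, so 45.616 − 27.163 − 9.868 = 4.4 a, giving a = 1.9511 m/s².

1.95 m/s²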